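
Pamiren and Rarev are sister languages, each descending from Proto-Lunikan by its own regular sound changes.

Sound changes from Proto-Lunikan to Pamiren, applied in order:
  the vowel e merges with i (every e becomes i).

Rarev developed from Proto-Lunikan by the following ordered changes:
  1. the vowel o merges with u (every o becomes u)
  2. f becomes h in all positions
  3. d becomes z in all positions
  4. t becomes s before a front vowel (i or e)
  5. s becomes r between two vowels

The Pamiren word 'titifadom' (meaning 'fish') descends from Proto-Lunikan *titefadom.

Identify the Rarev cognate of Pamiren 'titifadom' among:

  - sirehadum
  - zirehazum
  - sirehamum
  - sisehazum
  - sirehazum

sirehazum

Rarev: *titefadom
  titefadom → titefadum   [vowel merger]
  titefadum → titehadum   [unconditioned shift]
  titehadum → titehazum   [unconditioned shift]
  titehazum → sisehazum   [palatalisation]
  sisehazum → sirehazum   [rhotacism]
  giving Rarev sirehazum.
Only 'sirehazum' matches the regular Rarev development of *titefadom.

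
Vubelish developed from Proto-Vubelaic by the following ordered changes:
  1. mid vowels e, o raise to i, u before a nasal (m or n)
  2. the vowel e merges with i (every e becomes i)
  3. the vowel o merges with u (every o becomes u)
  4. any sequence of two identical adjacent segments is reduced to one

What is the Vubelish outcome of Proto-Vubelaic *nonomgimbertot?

Vubelish: start from *nonomgimbertot.
  rule 1 (pre-nasal raising): nonomgimbertot → nunumgimbertot
  rule 2 (vowel merger): nunumgimbertot → nunumgimbirtot
  rule 3 (vowel merger): nunumgimbirtot → nunumgimbirtut
  rule 4: no change — nunumgimbirtut
  ⇒ Vubelish nunumgimbirtut

nunumgimbirtut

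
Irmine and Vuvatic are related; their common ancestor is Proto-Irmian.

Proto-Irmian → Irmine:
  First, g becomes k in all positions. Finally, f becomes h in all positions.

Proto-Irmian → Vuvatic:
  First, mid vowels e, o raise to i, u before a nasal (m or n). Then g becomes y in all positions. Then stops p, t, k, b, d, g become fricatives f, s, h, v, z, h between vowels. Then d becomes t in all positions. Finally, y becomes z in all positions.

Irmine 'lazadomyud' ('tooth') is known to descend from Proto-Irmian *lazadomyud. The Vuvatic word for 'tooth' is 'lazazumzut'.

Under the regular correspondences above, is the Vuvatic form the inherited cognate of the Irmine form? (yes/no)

yes

Derive the expected Vuvatic reflex of *lazadomyud:
Vuvatic: *lazadomyud > lazadumyud > lazazumyud > lazazumyut > lazazumzut  (by pre-nasal raising, intervocalic lenition, unconditioned shift, unconditioned shift)
Vuvatic 'lazazumzut' matches the regular reflex exactly, so the pair is cognate.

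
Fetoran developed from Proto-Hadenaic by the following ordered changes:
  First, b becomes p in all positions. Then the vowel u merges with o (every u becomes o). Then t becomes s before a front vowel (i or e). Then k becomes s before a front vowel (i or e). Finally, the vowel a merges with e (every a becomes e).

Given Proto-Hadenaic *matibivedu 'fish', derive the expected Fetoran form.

Fetoran: start from *matibivedu.
  rule 1 (unconditioned shift): matibivedu → matipivedu
  rule 2 (vowel merger): matipivedu → matipivedo
  rule 3 (palatalisation): matipivedo → masipivedo
  rule 4: no change — masipivedo
  rule 5 (vowel merger): masipivedo → mesipivedo
  ⇒ Fetoran mesipivedo

mesipivedo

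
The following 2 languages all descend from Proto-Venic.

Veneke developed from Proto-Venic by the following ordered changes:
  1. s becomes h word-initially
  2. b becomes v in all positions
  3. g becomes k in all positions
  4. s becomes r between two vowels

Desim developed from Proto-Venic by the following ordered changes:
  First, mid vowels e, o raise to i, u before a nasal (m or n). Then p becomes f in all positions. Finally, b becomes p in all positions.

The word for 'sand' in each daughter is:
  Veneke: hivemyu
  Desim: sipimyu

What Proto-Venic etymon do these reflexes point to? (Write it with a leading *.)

*sibemyu

Position 3: Veneke has v, Desim has p. In Desim, p can only continue *b, so the proto-segment is *b.
Position 1: Veneke has h, Desim has s. Desim preserves s here (none of its changes turn any other segment into s), so the proto-segment is *s.
Position 4: Veneke has e, Desim has i. Veneke preserves e here (none of its changes turn any other segment into e), so the proto-segment is *e.
Verify the candidate proto-form against each daughter:
Veneke: start from *sibemyu.
  rule 1 (debuccalisation): sibemyu → hibemyu
  rule 2 (unconditioned shift): hibemyu → hivemyu
  rule 3: no change — hivemyu
  rule 4: no change — hivemyu
  ⇒ Veneke hivemyu
Desim: start from *sibemyu.
  rule 1 (pre-nasal raising): sibemyu → sibimyu
  rule 2: no change — sibimyu
  rule 3 (unconditioned shift): sibimyu → sipimyu
  ⇒ Desim sipimyu
No other proto-form is consistent with every reflex, so the reconstruction is *sibemyu.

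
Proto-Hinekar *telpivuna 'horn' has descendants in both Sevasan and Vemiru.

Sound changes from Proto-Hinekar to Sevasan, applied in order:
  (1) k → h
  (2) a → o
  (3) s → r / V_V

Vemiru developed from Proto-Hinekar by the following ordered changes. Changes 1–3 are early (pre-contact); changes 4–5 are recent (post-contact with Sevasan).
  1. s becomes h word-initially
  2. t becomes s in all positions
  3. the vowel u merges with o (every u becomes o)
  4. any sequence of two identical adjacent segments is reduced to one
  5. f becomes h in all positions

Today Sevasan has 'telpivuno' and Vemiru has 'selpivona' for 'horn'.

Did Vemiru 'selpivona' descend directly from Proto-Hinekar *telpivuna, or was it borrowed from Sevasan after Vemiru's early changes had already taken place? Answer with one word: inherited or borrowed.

inherited

If inherited, *telpivuna would pass through all of Vemiru's changes:
Vemiru: *telpivuna > selpivuna > selpivona  (by unconditioned shift, vowel merger)
If borrowed from Sevasan 'telpivuno' after the early changes, it would undergo only the recent ones:
  rule 4 (degemination): no change (telpivuno)
  rule 5 (unconditioned shift): no change (telpivuno)
  ⇒ as a loan: telpivuno
Vemiru 'selpivona' matches the inherited outcome exactly, so it is an inherited cognate, not a loan.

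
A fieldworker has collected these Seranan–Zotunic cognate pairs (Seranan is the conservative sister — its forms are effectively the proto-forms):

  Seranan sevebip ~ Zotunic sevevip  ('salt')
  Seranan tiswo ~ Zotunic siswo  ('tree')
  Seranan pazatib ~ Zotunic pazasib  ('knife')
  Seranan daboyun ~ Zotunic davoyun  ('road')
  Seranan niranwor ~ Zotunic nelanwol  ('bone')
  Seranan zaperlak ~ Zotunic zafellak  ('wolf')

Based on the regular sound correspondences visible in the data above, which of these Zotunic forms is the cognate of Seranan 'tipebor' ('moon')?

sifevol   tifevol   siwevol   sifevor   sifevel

tiswo ~ siswo — Seranan t corresponds to Zotunic s word-initially before a front vowel.
zaperlak ~ zafellak — Seranan p corresponds to Zotunic f between vowels (before a front vowel).
daboyun ~ davoyun — Seranan b corresponds to Zotunic v between vowels (before a back vowel).
niranwor ~ nelanwol — Seranan r corresponds to Zotunic l word-finally.
Applying these to Seranan 'tipebor':
  tipebor → sipebor   (t→s word-initially before a front vowel)
  sipebor → sifebor   (p→f between vowels (before a front vowel))
  sifebor → sifevor   (b→v between vowels (before a back vowel))
  sifevor → sifevol   (r→l word-finally)
So the Zotunic cognate is 'sifevol'.

sifevol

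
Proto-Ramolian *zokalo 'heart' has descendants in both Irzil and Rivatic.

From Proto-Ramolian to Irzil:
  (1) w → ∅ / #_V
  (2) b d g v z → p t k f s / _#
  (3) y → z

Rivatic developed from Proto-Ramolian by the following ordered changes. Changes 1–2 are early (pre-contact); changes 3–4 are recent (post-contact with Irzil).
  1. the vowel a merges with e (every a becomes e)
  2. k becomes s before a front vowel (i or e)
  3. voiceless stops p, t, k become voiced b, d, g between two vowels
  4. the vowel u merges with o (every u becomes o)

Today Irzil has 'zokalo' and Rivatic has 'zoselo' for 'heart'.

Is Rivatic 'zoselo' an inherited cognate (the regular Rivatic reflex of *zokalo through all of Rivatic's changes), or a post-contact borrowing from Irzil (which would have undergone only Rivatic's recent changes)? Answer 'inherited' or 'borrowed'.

inherited

If inherited, *zokalo would pass through all of Rivatic's changes:
Rivatic: *zokalo > zokelo > zoselo  (by vowel merger, palatalisation)
If borrowed from Irzil 'zokalo' after the early changes, it would undergo only the recent ones:
  rule 3 (intervocalic voicing): zokalo → zogalo
  rule 4 (vowel merger): no change (zogalo)
  ⇒ as a loan: zogalo
Rivatic 'zoselo' matches the inherited outcome exactly, so it is an inherited cognate, not a loan.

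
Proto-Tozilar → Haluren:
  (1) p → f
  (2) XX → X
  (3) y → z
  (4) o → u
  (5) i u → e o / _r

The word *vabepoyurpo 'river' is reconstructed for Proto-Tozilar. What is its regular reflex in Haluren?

vabefuzorfu

Haluren: start from *vabepoyurpo.
  rule 1 (unconditioned shift): vabepoyurpo → vabefoyurfo
  rule 2: no change — vabefoyurfo
  rule 3 (unconditioned shift): vabefoyurfo → vabefozurfo
  rule 4 (vowel merger): vabefozurfo → vabefuzurfu
  rule 5 (pre-rhotic lowering): vabefuzurfu → vabefuzorfu
  ⇒ Haluren vabefuzorfu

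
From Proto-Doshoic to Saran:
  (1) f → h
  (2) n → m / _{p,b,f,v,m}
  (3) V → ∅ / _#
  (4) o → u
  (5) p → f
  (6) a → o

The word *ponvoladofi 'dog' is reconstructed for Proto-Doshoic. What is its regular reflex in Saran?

Saran: *ponvoladofi > ponvoladohi > pomvoladohi > pomvoladoh > pumvuladuh > fumvuladuh > fumvuloduh  (by unconditioned shift, nasal place assimilation, apocope, vowel merger, unconditioned shift, vowel merger)

fumvuloduh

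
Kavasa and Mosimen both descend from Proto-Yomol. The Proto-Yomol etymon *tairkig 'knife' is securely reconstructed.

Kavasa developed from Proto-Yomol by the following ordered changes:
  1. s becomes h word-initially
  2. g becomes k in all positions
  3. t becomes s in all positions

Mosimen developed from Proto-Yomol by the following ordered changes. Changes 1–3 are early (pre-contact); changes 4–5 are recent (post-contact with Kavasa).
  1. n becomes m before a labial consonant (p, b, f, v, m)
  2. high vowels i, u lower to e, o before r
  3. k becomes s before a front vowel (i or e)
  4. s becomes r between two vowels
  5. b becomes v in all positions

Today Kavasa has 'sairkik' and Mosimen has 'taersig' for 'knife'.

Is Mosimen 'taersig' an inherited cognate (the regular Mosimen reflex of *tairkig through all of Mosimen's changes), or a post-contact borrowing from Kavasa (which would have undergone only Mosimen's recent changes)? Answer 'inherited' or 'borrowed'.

If inherited, *tairkig would pass through all of Mosimen's changes:
Mosimen: start from *tairkig.
  rule 1: no change — tairkig
  rule 2 (pre-rhotic lowering): tairkig → taerkig
  rule 3 (palatalisation): taerkig → taersig
  rule 4: no change — taersig
  rule 5: no change — taersig
  ⇒ Mosimen taersig
If borrowed from Kavasa 'sairkik' after the early changes, it would undergo only the recent ones:
  rule 4 (rhotacism): no change (sairkik)
  rule 5 (unconditioned shift): no change (sairkik)
  ⇒ as a loan: sairkik
Mosimen 'taersig' matches the inherited outcome exactly, so it is an inherited cognate, not a loan.

inherited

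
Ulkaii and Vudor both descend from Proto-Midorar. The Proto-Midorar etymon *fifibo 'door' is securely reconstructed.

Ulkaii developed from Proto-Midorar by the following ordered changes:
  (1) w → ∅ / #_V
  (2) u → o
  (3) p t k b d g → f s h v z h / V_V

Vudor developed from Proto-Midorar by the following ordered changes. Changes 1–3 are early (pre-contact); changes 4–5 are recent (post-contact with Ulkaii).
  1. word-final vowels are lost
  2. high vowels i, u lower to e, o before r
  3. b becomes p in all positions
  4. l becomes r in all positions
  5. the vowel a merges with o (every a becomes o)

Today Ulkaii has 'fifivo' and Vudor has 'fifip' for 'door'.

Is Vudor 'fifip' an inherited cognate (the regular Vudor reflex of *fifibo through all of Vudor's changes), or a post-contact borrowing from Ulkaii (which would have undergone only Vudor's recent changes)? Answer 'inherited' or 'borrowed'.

If inherited, *fifibo would pass through all of Vudor's changes:
Vudor: *fifibo
  fifibo → fifib   [apocope]
  fifib (rule 2 does not apply)
  fifib → fifip   [unconditioned shift]
  fifip (rule 4 does not apply)
  fifip (rule 5 does not apply)
  giving Vudor fifip.
If borrowed from Ulkaii 'fifivo' after the early changes, it would undergo only the recent ones:
  rule 4 (unconditioned shift): no change (fifivo)
  rule 5 (vowel merger): no change (fifivo)
  ⇒ as a loan: fifivo
Vudor 'fifip' matches the inherited outcome exactly, so it is an inherited cognate, not a loan.

inherited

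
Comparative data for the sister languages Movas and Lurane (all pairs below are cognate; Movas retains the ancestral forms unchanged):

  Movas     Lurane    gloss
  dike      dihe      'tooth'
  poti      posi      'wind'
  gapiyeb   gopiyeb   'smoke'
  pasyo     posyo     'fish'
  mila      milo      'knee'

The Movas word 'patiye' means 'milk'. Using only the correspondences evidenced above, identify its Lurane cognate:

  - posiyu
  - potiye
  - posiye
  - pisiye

posiye

pasyo ~ posyo — Movas a corresponds to Lurane o after a consonant, before a consonant other than r, m, n, p, b, f, v.
poti ~ posi — Movas t corresponds to Lurane s between vowels (before a front vowel).
Applying these to Movas 'patiye':
  patiye → potiye   (a→o after a consonant, before a consonant other than r, m, n, p, b, f, v)
  potiye → posiye   (t→s between vowels (before a front vowel))
So the Lurane cognate is 'posiye'.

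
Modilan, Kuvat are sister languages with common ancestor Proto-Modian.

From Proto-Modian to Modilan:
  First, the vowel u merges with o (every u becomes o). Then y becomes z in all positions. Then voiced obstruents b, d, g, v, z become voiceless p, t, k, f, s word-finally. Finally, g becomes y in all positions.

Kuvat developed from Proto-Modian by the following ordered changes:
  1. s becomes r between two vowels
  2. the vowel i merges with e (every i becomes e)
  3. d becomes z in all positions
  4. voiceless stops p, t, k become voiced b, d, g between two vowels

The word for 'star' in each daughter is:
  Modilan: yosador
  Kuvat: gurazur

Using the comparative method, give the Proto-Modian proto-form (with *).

*gusadur

Position 5: Modilan has d, Kuvat has z. Modilan preserves d here (none of its changes turn any other segment into d), so the proto-segment is *d.
Position 2: Modilan has o, Kuvat has u. Kuvat preserves u here (none of its changes turn any other segment into u), so the proto-segment is *u.
Position 6: Modilan has o, Kuvat has u. Kuvat preserves u here (none of its changes turn any other segment into u), so the proto-segment is *u.
Verify the candidate proto-form against each daughter:
Modilan: *gusadur
  gusadur → gosador   [vowel merger]
  gosador (rule 2 does not apply)
  gosador (rule 3 does not apply)
  gosador → yosador   [unconditioned shift]
  giving Modilan yosador.
Kuvat: *gusadur
  gusadur → guradur   [rhotacism]
  guradur (rule 2 does not apply)
  guradur → gurazur   [unconditioned shift]
  gurazur (rule 4 does not apply)
  giving Kuvat gurazur.
No other proto-form is consistent with every reflex, so the reconstruction is *gusadur.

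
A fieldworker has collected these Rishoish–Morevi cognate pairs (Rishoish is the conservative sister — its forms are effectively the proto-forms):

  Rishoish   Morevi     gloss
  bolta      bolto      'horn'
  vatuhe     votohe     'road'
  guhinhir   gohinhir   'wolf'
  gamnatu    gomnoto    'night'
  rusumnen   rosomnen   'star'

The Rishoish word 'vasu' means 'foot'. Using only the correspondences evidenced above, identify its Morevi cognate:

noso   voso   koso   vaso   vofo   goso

vatuhe ~ votohe, gamnatu ~ gomnoto — Rishoish a corresponds to Morevi o after a consonant, before a consonant other than r, m, n, p, b, f, v.
gamnatu ~ gomnoto — Rishoish u corresponds to Morevi o word-finally.
Applying these to Rishoish 'vasu':
  vasu → vosu   (a→o after a consonant, before a consonant other than r, m, n, p, b, f, v)
  vosu → voso   (u→o word-finally)
So the Morevi cognate is 'voso'.

voso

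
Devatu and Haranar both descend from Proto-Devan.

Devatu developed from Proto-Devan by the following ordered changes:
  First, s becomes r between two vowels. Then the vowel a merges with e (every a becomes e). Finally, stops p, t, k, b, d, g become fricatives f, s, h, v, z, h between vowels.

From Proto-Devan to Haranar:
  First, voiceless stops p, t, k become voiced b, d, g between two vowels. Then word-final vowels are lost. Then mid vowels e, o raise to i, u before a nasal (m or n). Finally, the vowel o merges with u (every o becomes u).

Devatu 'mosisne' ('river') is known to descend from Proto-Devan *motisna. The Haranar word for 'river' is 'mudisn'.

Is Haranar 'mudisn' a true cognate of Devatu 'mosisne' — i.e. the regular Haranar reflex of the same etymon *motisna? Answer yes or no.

Derive the expected Haranar reflex of *motisna:
Haranar: *motisna
  motisna → modisna   [intervocalic voicing]
  modisna → modisn   [apocope]
  modisn (rule 3 does not apply)
  modisn → mudisn   [vowel merger]
  giving Haranar mudisn.
Haranar 'mudisn' matches the regular reflex exactly, so the pair is cognate.

yes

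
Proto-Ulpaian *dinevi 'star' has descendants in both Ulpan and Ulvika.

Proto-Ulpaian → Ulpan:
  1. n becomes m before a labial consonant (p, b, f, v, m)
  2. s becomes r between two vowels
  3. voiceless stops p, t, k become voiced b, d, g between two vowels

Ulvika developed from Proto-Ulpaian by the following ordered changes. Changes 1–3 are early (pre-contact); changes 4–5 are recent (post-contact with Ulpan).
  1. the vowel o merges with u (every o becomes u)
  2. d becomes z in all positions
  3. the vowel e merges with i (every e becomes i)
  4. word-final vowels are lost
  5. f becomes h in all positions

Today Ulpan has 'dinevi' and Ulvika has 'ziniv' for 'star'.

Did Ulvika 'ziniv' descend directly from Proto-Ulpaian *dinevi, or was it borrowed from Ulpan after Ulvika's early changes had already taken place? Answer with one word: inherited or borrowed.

If inherited, *dinevi would pass through all of Ulvika's changes:
Ulvika: *dinevi > zinevi > zinivi > ziniv  (by unconditioned shift, vowel merger, apocope)
If borrowed from Ulpan 'dinevi' after the early changes, it would undergo only the recent ones:
  rule 4 (apocope): dinevi → dinev
  rule 5 (unconditioned shift): no change (dinev)
  ⇒ as a loan: dinev
Ulvika 'ziniv' matches the inherited outcome exactly, so it is an inherited cognate, not a loan.

inherited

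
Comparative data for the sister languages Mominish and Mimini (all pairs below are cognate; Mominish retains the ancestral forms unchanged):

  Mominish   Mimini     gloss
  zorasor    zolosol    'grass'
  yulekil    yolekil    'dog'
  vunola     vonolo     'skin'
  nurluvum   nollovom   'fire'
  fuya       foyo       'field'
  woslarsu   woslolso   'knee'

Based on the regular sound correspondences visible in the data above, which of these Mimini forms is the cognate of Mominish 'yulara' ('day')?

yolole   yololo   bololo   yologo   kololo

yulekil ~ yolekil, fuya ~ foyo — Mominish u corresponds to Mimini o after a consonant, before a consonant other than r, m, n, p, b, f, v.
woslarsu ~ woslolso — Mominish a corresponds to Mimini o after a consonant, before r.
zorasor ~ zolosol — Mominish r corresponds to Mimini l between vowels (before a back vowel).
vunola ~ vonolo, fuya ~ foyo — Mominish a corresponds to Mimini o word-finally.
Applying these to Mominish 'yulara':
  yulara → yolara   (u→o after a consonant, before a consonant other than r, m, n, p, b, f, v)
  yolara → yolora   (a→o after a consonant, before r)
  yolora → yolola   (r→l between vowels (before a back vowel))
  yolola → yololo   (a→o word-finally)
So the Mimini cognate is 'yololo'.

yololo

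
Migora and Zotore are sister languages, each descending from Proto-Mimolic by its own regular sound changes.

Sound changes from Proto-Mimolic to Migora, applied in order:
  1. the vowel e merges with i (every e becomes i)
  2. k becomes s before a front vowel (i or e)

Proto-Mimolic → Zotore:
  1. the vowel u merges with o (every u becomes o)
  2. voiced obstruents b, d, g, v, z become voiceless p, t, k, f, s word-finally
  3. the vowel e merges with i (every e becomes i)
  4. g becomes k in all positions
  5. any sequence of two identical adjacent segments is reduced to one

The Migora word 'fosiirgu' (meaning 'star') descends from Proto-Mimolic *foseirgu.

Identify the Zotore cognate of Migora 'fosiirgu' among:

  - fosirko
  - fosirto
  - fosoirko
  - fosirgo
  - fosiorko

Zotore: start from *foseirgu.
  rule 1 (vowel merger): foseirgu → foseirgo
  rule 2: no change — foseirgo
  rule 3 (vowel merger): foseirgo → fosiirgo
  rule 4 (unconditioned shift): fosiirgo → fosiirko
  rule 5 (degemination): fosiirko → fosirko
  ⇒ Zotore fosirko

fosirko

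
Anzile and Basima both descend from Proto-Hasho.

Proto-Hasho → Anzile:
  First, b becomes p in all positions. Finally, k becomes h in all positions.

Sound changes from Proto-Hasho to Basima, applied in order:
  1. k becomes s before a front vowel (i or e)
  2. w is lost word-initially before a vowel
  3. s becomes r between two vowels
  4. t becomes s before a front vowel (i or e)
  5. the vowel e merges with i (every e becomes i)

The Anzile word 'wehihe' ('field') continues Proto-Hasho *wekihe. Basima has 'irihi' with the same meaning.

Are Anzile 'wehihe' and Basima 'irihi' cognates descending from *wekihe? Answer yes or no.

Derive the expected Basima reflex of *wekihe:
Basima: *wekihe
  wekihe → wesihe   [palatalisation]
  wesihe → esihe   [glide loss]
  esihe → erihe   [rhotacism]
  erihe (rule 4 does not apply)
  erihe → irihi   [vowel merger]
  giving Basima irihi.
Basima 'irihi' matches the regular reflex exactly, so the pair is cognate.

yes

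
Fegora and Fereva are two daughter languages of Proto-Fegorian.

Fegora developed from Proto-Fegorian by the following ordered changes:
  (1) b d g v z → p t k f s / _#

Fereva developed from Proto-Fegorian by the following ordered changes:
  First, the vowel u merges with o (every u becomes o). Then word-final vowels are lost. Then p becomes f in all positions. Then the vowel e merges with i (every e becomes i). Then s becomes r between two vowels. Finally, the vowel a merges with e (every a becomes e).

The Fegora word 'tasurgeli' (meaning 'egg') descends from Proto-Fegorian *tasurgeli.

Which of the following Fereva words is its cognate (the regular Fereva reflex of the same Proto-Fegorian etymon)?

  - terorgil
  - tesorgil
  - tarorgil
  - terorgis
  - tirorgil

terorgil

Fereva: start from *tasurgeli.
  rule 1 (vowel merger): tasurgeli → tasorgeli
  rule 2 (apocope): tasorgeli → tasorgel
  rule 3: no change — tasorgel
  rule 4 (vowel merger): tasorgel → tasorgil
  rule 5 (rhotacism): tasorgil → tarorgil
  rule 6 (vowel merger): tarorgil → terorgil
  ⇒ Fereva terorgil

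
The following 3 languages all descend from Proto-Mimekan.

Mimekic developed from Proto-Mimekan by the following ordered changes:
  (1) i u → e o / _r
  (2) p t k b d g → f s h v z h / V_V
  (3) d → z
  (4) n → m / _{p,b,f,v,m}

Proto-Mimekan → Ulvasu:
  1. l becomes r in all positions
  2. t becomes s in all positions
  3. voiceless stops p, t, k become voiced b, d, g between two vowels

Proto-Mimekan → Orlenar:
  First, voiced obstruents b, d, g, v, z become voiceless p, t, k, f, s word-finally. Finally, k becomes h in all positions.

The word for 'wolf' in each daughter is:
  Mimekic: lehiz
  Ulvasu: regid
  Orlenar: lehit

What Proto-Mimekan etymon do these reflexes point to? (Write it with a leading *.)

*lekid

Position 5: Mimekic has z, Ulvasu has d, Orlenar has t. Ulvasu preserves d here (none of its changes turn any other segment into d), so the proto-segment is *d.
Position 3: Mimekic has h, Ulvasu has g, Orlenar has h. Taking the neighbouring segments as reconstructed: Mimekic h could go back to *k or *g or *h; Ulvasu g could go back to *k or *g; Orlenar h could go back to *k or *h — the one source consistent with every daughter is *k.
Position 1: Mimekic has l, Ulvasu has r, Orlenar has l. Mimekic preserves l here (none of its changes turn any other segment into l), so the proto-segment is *l.
The remaining positions agree across the daughters. Check the candidate against every language:
Mimekic: *lekid
  lekid (rule 1 does not apply)
  lekid → lehid   [intervocalic lenition]
  lehid → lehiz   [unconditioned shift]
  lehiz (rule 4 does not apply)
  giving Mimekic lehiz.
Ulvasu: *lekid
  lekid → rekid   [unconditioned shift]
  rekid (rule 2 does not apply)
  rekid → regid   [intervocalic voicing]
  giving Ulvasu regid.
Orlenar: *lekid
  lekid → lekit   [final devoicing]
  lekit → lehit   [unconditioned shift]
  giving Orlenar lehit.
No other proto-form is consistent with every reflex, so the reconstruction is *lekid.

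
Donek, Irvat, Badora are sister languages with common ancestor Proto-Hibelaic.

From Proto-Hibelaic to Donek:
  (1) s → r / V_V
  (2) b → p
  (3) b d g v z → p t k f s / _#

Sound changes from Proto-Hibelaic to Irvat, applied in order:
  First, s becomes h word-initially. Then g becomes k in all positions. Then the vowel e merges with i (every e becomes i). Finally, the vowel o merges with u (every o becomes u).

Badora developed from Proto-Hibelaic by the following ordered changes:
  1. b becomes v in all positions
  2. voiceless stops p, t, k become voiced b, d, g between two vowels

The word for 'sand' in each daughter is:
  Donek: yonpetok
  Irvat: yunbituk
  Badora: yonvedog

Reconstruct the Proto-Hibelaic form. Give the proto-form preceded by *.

*yonbetog

Position 4: Donek has p, Irvat has b, Badora has v. Irvat preserves b here (none of its changes turn any other segment into b), so the proto-segment is *b.
Position 5: Donek has e, Irvat has i, Badora has e. Donek preserves e here (none of its changes turn any other segment into e), so the proto-segment is *e.
Verify the candidate proto-form against each daughter:
Donek: *yonbetog > yonpetog > yonpetok  (by unconditioned shift, final devoicing)
Irvat: *yonbetog
  yonbetog (rule 1 does not apply)
  yonbetog → yonbetok   [unconditioned shift]
  yonbetok → yonbitok   [vowel merger]
  yonbitok → yunbituk   [vowel merger]
  giving Irvat yunbituk.
Badora: start from *yonbetog.
  rule 1 (unconditioned shift): yonbetog → yonvetog
  rule 2 (intervocalic voicing): yonvetog → yonvedog
  ⇒ Badora yonvedog
No other proto-form is consistent with every reflex, so the reconstruction is *yonbetog.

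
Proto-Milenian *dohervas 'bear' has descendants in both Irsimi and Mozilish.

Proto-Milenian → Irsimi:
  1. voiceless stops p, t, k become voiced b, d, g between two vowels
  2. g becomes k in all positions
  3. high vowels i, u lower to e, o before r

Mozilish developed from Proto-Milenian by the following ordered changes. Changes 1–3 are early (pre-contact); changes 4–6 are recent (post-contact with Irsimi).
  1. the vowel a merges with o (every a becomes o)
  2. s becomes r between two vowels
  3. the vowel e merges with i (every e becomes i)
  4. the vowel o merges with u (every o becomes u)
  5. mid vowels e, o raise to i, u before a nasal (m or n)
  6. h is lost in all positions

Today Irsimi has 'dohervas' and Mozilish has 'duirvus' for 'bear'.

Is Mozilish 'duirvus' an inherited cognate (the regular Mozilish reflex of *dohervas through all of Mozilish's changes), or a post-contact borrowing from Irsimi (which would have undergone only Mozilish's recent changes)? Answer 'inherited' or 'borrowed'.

inherited

If inherited, *dohervas would pass through all of Mozilish's changes:
Mozilish: *dohervas > dohervos > dohirvos > duhirvus > duirvus  (by vowel merger, vowel merger, vowel merger, h-loss)
If borrowed from Irsimi 'dohervas' after the early changes, it would undergo only the recent ones:
  rule 4 (vowel merger): dohervas → duhervas
  rule 5 (pre-nasal raising): no change (duhervas)
  rule 6 (h-loss): duhervas → duervas
  ⇒ as a loan: duervas
Mozilish 'duirvus' matches the inherited outcome exactly, so it is an inherited cognate, not a loan.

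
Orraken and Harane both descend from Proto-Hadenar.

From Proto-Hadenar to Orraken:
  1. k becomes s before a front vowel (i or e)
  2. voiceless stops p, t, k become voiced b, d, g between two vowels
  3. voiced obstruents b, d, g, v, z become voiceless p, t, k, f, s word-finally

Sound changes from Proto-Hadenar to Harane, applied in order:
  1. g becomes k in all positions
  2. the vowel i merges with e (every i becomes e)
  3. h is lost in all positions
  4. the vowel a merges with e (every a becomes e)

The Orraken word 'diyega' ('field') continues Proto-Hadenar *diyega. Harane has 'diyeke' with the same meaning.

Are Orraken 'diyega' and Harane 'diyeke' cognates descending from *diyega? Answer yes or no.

Derive the expected Harane reflex of *diyega:
Harane: *diyega > diyeka > deyeka > deyeke  (by unconditioned shift, vowel merger, vowel merger)
The regular Harane reflex would be 'deyeke', but the attested form is 'diyeke'. The correspondence is irregular, so they are not cognates (the Harane form has a different source).

no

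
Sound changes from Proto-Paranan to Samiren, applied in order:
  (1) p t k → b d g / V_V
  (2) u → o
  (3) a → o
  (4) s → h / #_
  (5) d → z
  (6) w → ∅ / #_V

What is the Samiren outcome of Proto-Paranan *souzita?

hoozizo

Samiren: start from *souzita.
  rule 1 (intervocalic voicing): souzita → souzida
  rule 2 (vowel merger): souzida → soozida
  rule 3 (vowel merger): soozida → soozido
  rule 4 (debuccalisation): soozido → hoozido
  rule 5 (unconditioned shift): hoozido → hoozizo
  rule 6: no change — hoozizo
  ⇒ Samiren hoozizo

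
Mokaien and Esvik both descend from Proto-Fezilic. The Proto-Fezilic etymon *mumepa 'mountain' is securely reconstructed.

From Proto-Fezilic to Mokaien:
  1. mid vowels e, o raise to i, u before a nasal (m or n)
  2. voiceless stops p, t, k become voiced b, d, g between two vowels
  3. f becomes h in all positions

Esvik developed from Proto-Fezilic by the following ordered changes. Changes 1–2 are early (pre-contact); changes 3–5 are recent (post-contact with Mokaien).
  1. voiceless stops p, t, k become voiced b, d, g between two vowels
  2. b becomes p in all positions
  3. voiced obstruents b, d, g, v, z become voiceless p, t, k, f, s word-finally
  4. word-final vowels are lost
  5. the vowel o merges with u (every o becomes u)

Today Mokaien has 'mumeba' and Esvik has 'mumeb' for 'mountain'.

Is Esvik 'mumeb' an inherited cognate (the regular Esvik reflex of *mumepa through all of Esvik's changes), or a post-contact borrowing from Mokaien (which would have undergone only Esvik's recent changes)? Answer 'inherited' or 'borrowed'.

If inherited, *mumepa would pass through all of Esvik's changes:
Esvik: start from *mumepa.
  rule 1 (intervocalic voicing): mumepa → mumeba
  rule 2 (unconditioned shift): mumeba → mumepa
  rule 3: no change — mumepa
  rule 4 (apocope): mumepa → mumep
  rule 5: no change — mumep
  ⇒ Esvik mumep
If borrowed from Mokaien 'mumeba' after the early changes, it would undergo only the recent ones:
  rule 3 (final devoicing): no change (mumeba)
  rule 4 (apocope): mumeba → mumeb
  rule 5 (vowel merger): no change (mumeb)
  ⇒ as a loan: mumeb
Esvik 'mumeb' matches the loan outcome 'mumeb', not the inherited 'mumep' — it skipped the early Esvik changes, so it was borrowed from Mokaien.

borrowed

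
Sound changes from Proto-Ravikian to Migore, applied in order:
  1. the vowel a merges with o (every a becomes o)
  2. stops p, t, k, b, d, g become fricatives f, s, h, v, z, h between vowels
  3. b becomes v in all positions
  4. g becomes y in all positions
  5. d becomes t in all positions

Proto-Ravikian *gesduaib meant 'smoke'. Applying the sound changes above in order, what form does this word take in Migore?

yestuoiv

Migore: start from *gesduaib.
  rule 1 (vowel merger): gesduaib → gesduoib
  rule 2: no change — gesduoib
  rule 3 (unconditioned shift): gesduoib → gesduoiv
  rule 4 (unconditioned shift): gesduoiv → yesduoiv
  rule 5 (unconditioned shift): yesduoiv → yestuoiv
  ⇒ Migore yestuoiv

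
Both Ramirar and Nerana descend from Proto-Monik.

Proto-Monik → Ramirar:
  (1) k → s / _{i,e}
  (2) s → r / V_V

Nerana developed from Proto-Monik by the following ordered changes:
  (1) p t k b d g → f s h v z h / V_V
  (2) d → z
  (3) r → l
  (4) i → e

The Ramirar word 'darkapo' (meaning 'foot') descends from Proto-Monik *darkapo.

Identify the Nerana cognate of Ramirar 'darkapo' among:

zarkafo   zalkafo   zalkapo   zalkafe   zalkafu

Nerana: *darkapo
  darkapo → darkafo   [intervocalic lenition]
  darkafo → zarkafo   [unconditioned shift]
  zarkafo → zalkafo   [unconditioned shift]
  zalkafo (rule 4 does not apply)
  giving Nerana zalkafo.
Only 'zalkafo' matches the regular Nerana development of *darkapo.

zalkafo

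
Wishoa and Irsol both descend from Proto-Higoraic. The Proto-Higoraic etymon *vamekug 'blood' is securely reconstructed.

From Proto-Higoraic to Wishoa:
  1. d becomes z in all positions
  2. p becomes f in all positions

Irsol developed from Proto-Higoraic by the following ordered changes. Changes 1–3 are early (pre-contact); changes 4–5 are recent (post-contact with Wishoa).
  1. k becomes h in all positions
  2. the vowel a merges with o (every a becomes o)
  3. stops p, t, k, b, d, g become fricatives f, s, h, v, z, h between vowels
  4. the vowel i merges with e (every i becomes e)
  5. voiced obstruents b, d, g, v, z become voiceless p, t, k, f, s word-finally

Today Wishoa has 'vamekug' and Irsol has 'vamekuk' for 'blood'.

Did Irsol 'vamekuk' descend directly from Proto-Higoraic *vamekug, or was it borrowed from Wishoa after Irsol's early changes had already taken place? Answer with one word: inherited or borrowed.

borrowed

If inherited, *vamekug would pass through all of Irsol's changes:
Irsol: start from *vamekug.
  rule 1 (unconditioned shift): vamekug → vamehug
  rule 2 (vowel merger): vamehug → vomehug
  rule 3: no change — vomehug
  rule 4: no change — vomehug
  rule 5 (final devoicing): vomehug → vomehuk
  ⇒ Irsol vomehuk
If borrowed from Wishoa 'vamekug' after the early changes, it would undergo only the recent ones:
  rule 4 (vowel merger): no change (vamekug)
  rule 5 (final devoicing): vamekug → vamekuk
  ⇒ as a loan: vamekuk
Irsol 'vamekuk' matches the loan outcome 'vamekuk', not the inherited 'vomehuk' — it skipped the early Irsol changes, so it was borrowed from Wishoa.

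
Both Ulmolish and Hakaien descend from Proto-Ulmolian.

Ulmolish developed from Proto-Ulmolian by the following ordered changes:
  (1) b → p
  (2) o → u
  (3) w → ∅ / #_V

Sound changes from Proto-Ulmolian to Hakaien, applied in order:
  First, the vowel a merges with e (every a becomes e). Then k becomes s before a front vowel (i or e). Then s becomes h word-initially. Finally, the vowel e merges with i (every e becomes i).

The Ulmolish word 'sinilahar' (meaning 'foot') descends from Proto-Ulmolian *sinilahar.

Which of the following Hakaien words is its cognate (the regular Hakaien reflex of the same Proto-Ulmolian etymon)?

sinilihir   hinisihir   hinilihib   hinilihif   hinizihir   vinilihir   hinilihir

Hakaien: start from *sinilahar.
  rule 1 (vowel merger): sinilahar → sinileher
  rule 2: no change — sinileher
  rule 3 (debuccalisation): sinileher → hinileher
  rule 4 (vowel merger): hinileher → hinilihir
  ⇒ Hakaien hinilihir

hinilihir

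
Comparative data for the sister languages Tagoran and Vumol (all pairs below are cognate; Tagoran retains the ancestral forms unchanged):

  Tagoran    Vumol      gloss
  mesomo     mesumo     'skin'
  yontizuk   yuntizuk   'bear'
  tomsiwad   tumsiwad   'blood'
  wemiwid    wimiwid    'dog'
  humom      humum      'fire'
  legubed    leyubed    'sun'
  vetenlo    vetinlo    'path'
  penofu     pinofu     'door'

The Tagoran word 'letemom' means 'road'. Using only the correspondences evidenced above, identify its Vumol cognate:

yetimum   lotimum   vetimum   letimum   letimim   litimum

wemiwid ~ wimiwid — Tagoran e corresponds to Vumol i after a consonant, before a nasal.
mesomo ~ mesumo, tomsiwad ~ tumsiwad — Tagoran o corresponds to Vumol u after a consonant, before a nasal.
Applying these to Tagoran 'letemom':
  letemom → letimom   (e→i after a consonant, before a nasal)
  letimom → letimum   (o→u after a consonant, before a nasal)
So the Vumol cognate is 'letimum'.

letimum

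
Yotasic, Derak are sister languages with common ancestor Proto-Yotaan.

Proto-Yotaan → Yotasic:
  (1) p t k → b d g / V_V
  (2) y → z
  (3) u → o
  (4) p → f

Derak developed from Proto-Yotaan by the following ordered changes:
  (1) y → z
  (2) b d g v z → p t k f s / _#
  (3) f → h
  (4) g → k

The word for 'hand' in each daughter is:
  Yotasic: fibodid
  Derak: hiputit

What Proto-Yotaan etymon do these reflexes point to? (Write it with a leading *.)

*fiputid

Position 7: Yotasic has d, Derak has t. Taking the neighbouring segments as reconstructed: Yotasic d can only go back to *d; Derak t could go back to *t or *d — the one source consistent with every daughter is *d.
Position 4: Yotasic has o, Derak has u. Derak preserves u here (none of its changes turn any other segment into u), so the proto-segment is *u.
Position 3: Yotasic has b, Derak has p. Taking the neighbouring segments as reconstructed: Yotasic b could go back to *p or *b; Derak p can only go back to *p — the one source consistent with every daughter is *p.
Continuing position by position gives *fiputid; check it forward:
Yotasic: *fiputid
  fiputid → fibudid   [intervocalic voicing]
  fibudid (rule 2 does not apply)
  fibudid → fibodid   [vowel merger]
  fibodid (rule 4 does not apply)
  giving Yotasic fibodid.
Derak: start from *fiputid.
  rule 1: no change — fiputid
  rule 2 (final devoicing): fiputid → fiputit
  rule 3 (unconditioned shift): fiputit → hiputit
  rule 4: no change — hiputit
  ⇒ Derak hiputit
*fiputid is the unique common source.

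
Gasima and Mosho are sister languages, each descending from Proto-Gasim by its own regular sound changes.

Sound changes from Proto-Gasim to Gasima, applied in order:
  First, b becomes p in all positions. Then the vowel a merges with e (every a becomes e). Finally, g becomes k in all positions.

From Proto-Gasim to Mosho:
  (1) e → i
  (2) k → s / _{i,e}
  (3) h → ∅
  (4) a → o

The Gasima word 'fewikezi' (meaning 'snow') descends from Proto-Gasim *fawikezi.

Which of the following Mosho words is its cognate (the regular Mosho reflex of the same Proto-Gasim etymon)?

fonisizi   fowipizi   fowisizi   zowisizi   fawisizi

Mosho: start from *fawikezi.
  rule 1 (vowel merger): fawikezi → fawikizi
  rule 2 (palatalisation): fawikizi → fawisizi
  rule 3: no change — fawisizi
  rule 4 (vowel merger): fawisizi → fowisizi
  ⇒ Mosho fowisizi
Among the options, 'fowisizi' alone shows every Mosho change applied in order.

fowisizi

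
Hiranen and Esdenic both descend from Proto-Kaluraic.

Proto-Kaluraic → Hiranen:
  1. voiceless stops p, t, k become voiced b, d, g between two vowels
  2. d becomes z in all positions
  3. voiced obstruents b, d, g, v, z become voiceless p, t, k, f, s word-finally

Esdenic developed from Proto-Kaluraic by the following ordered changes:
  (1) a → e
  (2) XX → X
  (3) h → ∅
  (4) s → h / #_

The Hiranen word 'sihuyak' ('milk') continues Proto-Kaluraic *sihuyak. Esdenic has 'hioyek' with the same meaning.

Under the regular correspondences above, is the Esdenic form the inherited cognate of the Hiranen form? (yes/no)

no

Derive the expected Esdenic reflex of *sihuyak:
Esdenic: *sihuyak > sihuyek > siuyek > hiuyek  (by vowel merger, h-loss, debuccalisation)
The regular Esdenic reflex would be 'hiuyek', but the attested form is 'hioyek'. The correspondence is irregular, so they are not cognates (the Esdenic form has a different source).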